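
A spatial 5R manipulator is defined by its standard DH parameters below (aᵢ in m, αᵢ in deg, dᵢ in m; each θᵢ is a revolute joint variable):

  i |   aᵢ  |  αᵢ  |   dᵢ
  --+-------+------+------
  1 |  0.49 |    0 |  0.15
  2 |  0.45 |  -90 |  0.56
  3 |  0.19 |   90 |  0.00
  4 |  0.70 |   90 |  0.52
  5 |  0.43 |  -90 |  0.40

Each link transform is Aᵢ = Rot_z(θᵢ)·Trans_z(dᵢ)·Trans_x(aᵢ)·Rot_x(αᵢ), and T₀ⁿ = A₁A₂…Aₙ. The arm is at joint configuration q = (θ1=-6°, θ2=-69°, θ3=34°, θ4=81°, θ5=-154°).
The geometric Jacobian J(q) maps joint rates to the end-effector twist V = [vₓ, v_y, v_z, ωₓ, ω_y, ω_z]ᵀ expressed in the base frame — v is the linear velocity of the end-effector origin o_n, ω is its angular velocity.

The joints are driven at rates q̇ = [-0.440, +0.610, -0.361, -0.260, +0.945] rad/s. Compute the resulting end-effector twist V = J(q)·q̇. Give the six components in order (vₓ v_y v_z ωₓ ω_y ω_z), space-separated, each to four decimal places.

0.1900 -0.0114 -0.0976 -0.3288 -0.7387 -0.5675

o_n = [1.0265, -1.1088, 0.6302]
J₁: ẑ×o_n = [1.1088, 1.0265, -0.0000], ω = ẑ
J2: z=[0.0000, 0.0000, 1.0000] o=[0.4873, -0.0512, 0.1500] → [1.0576, 0.5392, -0.0000, 0.0000, 0.0000, 1.0000]
J3: z=[0.9659, 0.2588, 0.0000] o=[0.6038, -0.4859, 0.7100] → [-0.0206, 0.0771, -0.7111, 0.9659, 0.2588, 0.0000]
J4: z=[0.1447, -0.5401, 0.8290] o=[0.6446, -0.6380, 0.6038] → [0.3760, 0.3128, 0.1382, 0.1447, -0.5401, 0.8290]
J5: z=[0.0608, -0.8314, -0.5523] o=[1.4111, -0.8277, 0.9736] → [0.1302, 0.2333, -0.3369, 0.0608, -0.8314, -0.5523]
V = J·q̇ = [0.1900, -0.0114, -0.0976, -0.3288, -0.7387, -0.5675]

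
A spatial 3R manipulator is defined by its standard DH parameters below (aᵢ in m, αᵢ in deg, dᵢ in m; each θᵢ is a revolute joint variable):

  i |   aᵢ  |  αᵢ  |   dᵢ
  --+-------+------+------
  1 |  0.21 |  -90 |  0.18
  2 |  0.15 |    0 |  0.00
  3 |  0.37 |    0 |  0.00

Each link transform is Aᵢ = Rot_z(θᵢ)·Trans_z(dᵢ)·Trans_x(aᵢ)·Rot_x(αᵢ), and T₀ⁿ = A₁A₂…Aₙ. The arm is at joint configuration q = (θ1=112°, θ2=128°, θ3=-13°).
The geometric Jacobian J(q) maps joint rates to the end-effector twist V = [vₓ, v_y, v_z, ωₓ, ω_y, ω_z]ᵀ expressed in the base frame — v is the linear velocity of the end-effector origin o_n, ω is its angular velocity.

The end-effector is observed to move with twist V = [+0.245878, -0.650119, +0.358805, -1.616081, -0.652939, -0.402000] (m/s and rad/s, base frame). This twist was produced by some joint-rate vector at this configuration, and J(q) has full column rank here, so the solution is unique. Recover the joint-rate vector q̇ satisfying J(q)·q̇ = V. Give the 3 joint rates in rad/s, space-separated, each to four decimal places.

o_n = [0.0145, -0.0359, -0.2735]
J₁: ẑ×o_n = [0.0359, 0.0145, -0.0000], ω = ẑ
J2: z=[-0.9272, -0.3746, 0.0000] o=[-0.0787, 0.1947, 0.1800] → [0.1699, -0.4205, 0.2487, -0.9272, -0.3746, 0.0000]
J3: z=[-0.9272, -0.3746, 0.0000] o=[-0.0441, 0.1091, 0.0618] → [0.1256, -0.3109, 0.1564, -0.9272, -0.3746, 0.0000]
q̇ = J⁺·V = [-0.4020, 0.9340, 0.8090]

-0.4020 0.9340 0.8090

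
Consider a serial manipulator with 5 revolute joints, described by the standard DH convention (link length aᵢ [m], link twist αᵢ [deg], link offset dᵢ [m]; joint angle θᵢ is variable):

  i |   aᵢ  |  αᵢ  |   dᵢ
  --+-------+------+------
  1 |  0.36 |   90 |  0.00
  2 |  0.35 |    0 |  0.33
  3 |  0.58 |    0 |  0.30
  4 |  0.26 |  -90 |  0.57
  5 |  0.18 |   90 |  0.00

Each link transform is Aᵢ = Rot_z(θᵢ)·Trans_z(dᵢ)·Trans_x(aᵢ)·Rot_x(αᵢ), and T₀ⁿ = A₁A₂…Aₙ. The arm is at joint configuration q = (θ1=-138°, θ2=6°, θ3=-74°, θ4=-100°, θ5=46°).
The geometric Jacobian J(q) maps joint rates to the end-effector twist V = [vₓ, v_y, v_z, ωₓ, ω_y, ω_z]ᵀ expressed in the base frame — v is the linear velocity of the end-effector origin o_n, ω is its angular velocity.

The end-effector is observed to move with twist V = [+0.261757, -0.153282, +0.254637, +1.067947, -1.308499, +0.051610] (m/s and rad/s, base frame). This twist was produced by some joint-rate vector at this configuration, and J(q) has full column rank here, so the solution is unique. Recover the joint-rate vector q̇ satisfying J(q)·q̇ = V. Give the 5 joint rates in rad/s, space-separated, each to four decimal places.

o_n = [-1.1241, 0.4284, -0.5812]
J₁: ẑ×o_n = [-0.4284, -1.1241, 0.0000], ω = ẑ
J2: z=[-0.6691, 0.7431, 0.0000] o=[-0.2675, -0.2409, 0.0000] → [-0.4319, -0.3889, 0.1887, -0.6691, 0.7431, 0.0000]
J3: z=[-0.6691, 0.7431, 0.0000] o=[-0.7470, -0.2286, 0.0366] → [-0.4591, -0.4134, -0.1594, -0.6691, 0.7431, 0.0000]
J4: z=[-0.6691, 0.7431, 0.0000] o=[-1.1092, -0.1510, -0.5012] → [-0.0595, -0.0536, -0.3766, -0.6691, 0.7431, 0.0000]
J5: z=[-0.1545, -0.1391, -0.9781] o=[-1.3016, 0.4428, -0.5552] → [-0.0105, -0.1777, 0.0269, -0.1545, -0.1391, -0.9781]
q̇ = J⁺·V = [0.4370, -0.5500, -0.3700, -0.7670, 0.3940]

0.4370 -0.5500 -0.3700 -0.7670 0.3940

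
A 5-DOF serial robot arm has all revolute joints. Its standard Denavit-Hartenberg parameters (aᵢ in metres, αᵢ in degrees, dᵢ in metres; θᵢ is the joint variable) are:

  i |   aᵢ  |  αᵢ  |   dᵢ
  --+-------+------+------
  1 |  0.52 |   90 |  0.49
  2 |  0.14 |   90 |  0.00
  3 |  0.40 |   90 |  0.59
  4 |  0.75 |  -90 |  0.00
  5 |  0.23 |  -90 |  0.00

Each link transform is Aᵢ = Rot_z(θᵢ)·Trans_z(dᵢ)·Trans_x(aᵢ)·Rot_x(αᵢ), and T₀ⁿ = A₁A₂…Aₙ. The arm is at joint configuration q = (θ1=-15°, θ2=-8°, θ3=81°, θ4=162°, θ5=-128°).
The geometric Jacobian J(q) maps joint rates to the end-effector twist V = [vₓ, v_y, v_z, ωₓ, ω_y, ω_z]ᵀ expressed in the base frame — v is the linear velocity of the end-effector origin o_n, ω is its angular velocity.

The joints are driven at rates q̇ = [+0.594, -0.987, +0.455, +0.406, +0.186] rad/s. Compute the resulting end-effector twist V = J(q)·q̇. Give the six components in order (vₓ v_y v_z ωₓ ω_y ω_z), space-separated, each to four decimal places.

-0.6441 0.6470 0.0305 0.6242 0.9791 0.2640

o_n = [0.7291, 0.0166, -0.3209]
J₁: ẑ×o_n = [-0.0166, 0.7291, 0.0000], ω = ẑ
J2: z=[-0.2588, -0.9659, 0.0000] o=[0.5023, -0.1346, 0.4900] → [0.7833, -0.2099, 0.1800, -0.2588, -0.9659, 0.0000]
J3: z=[-0.1344, 0.0360, -0.9903] o=[0.6362, -0.1705, 0.4705] → [0.1568, -0.1984, -0.0285, -0.1344, 0.0360, -0.9903]
J4: z=[0.9852, -0.1020, -0.1375] o=[0.5145, -0.5469, -0.1225] → [0.0977, 0.1661, 0.5771, 0.9852, -0.1020, -0.1375]
J5: z=[0.1606, 0.2729, 0.9485] o=[0.5589, 0.1706, -0.3364] → [0.1503, 0.1589, -0.0712, 0.1606, 0.2729, 0.9485]
V = J·q̇ = [-0.6441, 0.6470, 0.0305, 0.6242, 0.9791, 0.2640]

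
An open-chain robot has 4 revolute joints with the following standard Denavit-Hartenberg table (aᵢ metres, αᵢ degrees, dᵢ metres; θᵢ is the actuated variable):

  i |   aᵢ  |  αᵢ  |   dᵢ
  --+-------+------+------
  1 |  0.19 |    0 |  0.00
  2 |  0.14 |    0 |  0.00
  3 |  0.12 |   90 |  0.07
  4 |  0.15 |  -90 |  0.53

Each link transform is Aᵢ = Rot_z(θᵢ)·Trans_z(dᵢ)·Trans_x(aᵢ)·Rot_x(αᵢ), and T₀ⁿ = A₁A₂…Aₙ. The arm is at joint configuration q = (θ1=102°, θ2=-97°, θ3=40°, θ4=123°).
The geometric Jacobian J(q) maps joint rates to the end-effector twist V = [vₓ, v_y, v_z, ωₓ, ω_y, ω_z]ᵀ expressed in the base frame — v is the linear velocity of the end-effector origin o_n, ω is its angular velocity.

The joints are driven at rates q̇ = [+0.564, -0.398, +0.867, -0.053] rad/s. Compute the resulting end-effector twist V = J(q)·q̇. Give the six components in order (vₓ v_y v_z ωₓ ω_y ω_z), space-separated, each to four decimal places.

0.2570 0.4207 0.0043 -0.0375 0.0375 1.0330

o_n = [0.5018, -0.1496, 0.1958]
J₁: ẑ×o_n = [0.1496, 0.5018, -0.0000], ω = ẑ
J2: z=[0.0000, 0.0000, 1.0000] o=[-0.0395, 0.1858, 0.0000] → [0.3355, 0.5413, -0.0000, 0.0000, 0.0000, 1.0000]
J3: z=[0.0000, 0.0000, 1.0000] o=[0.1000, 0.1980, 0.0000] → [0.3477, 0.4019, -0.0000, 0.0000, 0.0000, 1.0000]
J4: z=[0.7071, -0.7071, 0.0000] o=[0.1848, 0.2829, 0.0700] → [-0.0890, -0.0890, -0.0817, 0.7071, -0.7071, 0.0000]
V = J·q̇ = [0.2570, 0.4207, 0.0043, -0.0375, 0.0375, 1.0330]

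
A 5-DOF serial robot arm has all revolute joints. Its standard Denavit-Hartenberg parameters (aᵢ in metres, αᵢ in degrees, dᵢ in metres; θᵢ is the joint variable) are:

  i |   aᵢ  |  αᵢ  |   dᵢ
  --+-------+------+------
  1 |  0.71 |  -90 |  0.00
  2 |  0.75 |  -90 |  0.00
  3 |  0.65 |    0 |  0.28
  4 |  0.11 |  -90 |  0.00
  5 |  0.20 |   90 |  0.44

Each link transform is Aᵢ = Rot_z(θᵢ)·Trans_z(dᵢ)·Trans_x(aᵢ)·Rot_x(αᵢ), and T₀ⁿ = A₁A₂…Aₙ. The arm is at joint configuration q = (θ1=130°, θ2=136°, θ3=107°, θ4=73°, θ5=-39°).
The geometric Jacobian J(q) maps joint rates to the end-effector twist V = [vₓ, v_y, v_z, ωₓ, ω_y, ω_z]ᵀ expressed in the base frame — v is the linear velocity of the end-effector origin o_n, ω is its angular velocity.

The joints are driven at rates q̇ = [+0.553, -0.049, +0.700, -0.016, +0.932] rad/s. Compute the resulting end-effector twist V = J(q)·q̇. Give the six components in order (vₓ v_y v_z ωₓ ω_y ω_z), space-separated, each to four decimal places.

o_n = [0.0001, 0.2823, 0.0874]
J₁: ẑ×o_n = [-0.2823, 0.0001, 0.0000], ω = ẑ
J2: z=[-0.7660, -0.6428, 0.0000] o=[-0.4564, 0.5439, 0.0000] → [-0.0562, 0.0669, 0.4938, -0.7660, -0.6428, 0.0000]
J3: z=[0.4465, -0.5321, 0.7193] o=[-0.1096, 0.1306, -0.5210] → [-0.4329, -0.1927, 0.1261, 0.4465, -0.5321, 0.7193]
J4: z=[0.4465, -0.5321, 0.7193] o=[0.4037, 0.4859, -0.1876] → [0.0001, -0.4131, -0.3056, 0.4465, -0.5321, 0.7193]
J5: z=[-0.7660, -0.6428, 0.0000] o=[0.3529, 0.5465, -0.1112] → [-0.1276, 0.1521, -0.0244, -0.7660, -0.6428, 0.0000]
V = J·q̇ = [-0.5753, 0.0102, 0.0463, -0.3710, -0.9316, 1.0450]

-0.5753 0.0102 0.0463 -0.3710 -0.9316 1.0450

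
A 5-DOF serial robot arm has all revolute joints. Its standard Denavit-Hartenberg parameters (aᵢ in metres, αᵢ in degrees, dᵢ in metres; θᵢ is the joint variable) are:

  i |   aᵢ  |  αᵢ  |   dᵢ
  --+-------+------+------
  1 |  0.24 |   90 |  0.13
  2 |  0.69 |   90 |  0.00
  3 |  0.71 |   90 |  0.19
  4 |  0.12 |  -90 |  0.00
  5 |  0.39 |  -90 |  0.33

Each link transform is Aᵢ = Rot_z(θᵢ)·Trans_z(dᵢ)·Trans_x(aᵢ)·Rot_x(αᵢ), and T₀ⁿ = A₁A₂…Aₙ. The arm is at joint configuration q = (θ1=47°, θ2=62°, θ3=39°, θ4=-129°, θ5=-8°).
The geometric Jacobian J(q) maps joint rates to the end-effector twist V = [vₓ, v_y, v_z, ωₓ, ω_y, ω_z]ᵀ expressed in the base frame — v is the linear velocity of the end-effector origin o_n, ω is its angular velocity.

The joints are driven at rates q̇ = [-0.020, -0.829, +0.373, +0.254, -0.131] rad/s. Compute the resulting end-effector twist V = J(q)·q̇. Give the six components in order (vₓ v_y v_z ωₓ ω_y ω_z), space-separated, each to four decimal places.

0.9133 0.5847 -0.1565 -0.4974 1.0655 -0.1625

o_n = [0.5766, 0.0823, 1.4070]
J₁: ẑ×o_n = [-0.0823, 0.5766, 0.0000], ω = ẑ
J2: z=[0.7314, -0.6820, 0.0000] o=[0.1637, 0.1755, 0.1300] → [-0.8709, -0.9339, 0.2134, 0.7314, -0.6820, 0.0000]
J3: z=[0.6022, 0.6457, -0.4695] o=[0.3846, 0.4124, 0.7392] → [0.2762, -0.4922, -0.3228, 0.6022, 0.6457, -0.4695]
J4: z=[-0.3669, 0.7461, 0.5557] o=[1.0025, 0.4199, 1.1372] → [0.3888, -0.1377, 0.4416, -0.3669, 0.7461, 0.5557]
J5: z=[0.1721, -0.5326, 0.8287] o=[0.8928, 0.3719, 1.1292] → [0.0921, -0.3098, -0.2182, 0.1721, -0.5326, 0.8287]
V = J·q̇ = [0.9133, 0.5847, -0.1565, -0.4974, 1.0655, -0.1625]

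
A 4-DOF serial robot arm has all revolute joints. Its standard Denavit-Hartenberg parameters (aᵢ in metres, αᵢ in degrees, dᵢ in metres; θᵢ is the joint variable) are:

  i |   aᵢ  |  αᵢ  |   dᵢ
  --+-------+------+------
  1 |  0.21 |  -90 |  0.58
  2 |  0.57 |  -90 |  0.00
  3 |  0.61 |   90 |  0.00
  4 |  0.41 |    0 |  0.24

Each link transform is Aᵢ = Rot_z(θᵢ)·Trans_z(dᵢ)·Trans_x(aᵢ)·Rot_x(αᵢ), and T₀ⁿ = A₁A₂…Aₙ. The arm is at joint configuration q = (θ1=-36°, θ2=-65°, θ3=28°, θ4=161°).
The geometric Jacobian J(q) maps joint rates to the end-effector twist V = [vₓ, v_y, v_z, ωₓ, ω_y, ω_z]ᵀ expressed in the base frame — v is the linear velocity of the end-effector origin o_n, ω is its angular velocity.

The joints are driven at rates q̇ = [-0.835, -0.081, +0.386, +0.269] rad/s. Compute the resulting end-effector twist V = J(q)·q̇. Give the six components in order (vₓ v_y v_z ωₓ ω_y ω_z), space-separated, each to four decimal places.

-0.4539 -0.5218 0.0928 0.4182 -0.1104 -0.8837

o_n = [0.6315, -0.3259, 1.3202]
J₁: ẑ×o_n = [0.3259, 0.6315, -0.0000], ω = ẑ
J2: z=[0.5878, 0.8090, 0.0000] o=[0.1699, -0.1234, 0.5800] → [0.5988, -0.4351, -0.4925, 0.5878, 0.8090, 0.0000]
J3: z=[0.7332, -0.5327, -0.4226] o=[0.3648, -0.2650, 1.0966] → [-0.1449, -0.2767, 0.0975, 0.7332, -0.5327, -0.4226]
J4: z=[0.6795, 0.5977, 0.4255] o=[0.3806, -0.6305, 1.5847] → [-0.2877, 0.2865, 0.0570, 0.6795, 0.5977, 0.4255]
V = J·q̇ = [-0.4539, -0.5218, 0.0928, 0.4182, -0.1104, -0.8837]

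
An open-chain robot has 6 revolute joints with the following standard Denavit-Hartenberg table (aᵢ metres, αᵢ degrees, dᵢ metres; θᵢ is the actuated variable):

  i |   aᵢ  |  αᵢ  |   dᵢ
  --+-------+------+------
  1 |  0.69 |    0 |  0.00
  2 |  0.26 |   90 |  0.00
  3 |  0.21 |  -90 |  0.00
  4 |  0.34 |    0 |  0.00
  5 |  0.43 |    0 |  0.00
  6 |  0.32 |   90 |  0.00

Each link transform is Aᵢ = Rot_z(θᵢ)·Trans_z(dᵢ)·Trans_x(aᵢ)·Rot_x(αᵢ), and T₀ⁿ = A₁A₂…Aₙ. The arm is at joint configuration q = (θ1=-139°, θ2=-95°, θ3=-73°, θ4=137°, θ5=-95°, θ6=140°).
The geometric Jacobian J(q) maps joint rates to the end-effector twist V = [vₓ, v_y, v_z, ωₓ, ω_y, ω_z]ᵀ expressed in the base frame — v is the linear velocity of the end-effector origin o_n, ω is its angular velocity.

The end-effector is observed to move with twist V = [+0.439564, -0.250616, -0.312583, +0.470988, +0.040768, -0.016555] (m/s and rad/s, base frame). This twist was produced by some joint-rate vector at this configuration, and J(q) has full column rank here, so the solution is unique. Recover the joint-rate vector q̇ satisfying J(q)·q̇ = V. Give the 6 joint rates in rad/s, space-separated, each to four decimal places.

o_n = [-1.0782, -0.5504, 0.0372]
J₁: ẑ×o_n = [0.5504, -1.0782, 0.0000], ω = ẑ
J2: z=[0.0000, 0.0000, 1.0000] o=[-0.5207, -0.4527, 0.0000] → [0.0977, -0.5575, 0.0000, 0.0000, 0.0000, 1.0000]
J3: z=[0.8090, 0.5878, 0.0000] o=[-0.6736, -0.2423, 0.0000] → [0.0219, -0.0301, -0.0114, 0.8090, 0.5878, 0.0000]
J4: z=[-0.5621, 0.7737, 0.2924] o=[-0.7097, -0.1927, -0.2008] → [0.2888, 0.0260, 0.4862, -0.5621, 0.7737, 0.2924]
J5: z=[-0.5621, 0.7737, 0.2924] o=[-0.8545, -0.3878, 0.0370] → [0.0477, -0.0653, 0.2645, -0.5621, 0.7737, 0.2924]
J6: z=[-0.5621, 0.7737, 0.2924] o=[-1.1422, -0.4813, -0.2686] → [0.2568, 0.1906, -0.0107, -0.5621, 0.7737, 0.2924]
q̇ = J⁺·V = [0.7430, -0.6850, 0.4050, -0.2000, -0.7680, 0.7130]

0.7430 -0.6850 0.4050 -0.2000 -0.7680 0.7130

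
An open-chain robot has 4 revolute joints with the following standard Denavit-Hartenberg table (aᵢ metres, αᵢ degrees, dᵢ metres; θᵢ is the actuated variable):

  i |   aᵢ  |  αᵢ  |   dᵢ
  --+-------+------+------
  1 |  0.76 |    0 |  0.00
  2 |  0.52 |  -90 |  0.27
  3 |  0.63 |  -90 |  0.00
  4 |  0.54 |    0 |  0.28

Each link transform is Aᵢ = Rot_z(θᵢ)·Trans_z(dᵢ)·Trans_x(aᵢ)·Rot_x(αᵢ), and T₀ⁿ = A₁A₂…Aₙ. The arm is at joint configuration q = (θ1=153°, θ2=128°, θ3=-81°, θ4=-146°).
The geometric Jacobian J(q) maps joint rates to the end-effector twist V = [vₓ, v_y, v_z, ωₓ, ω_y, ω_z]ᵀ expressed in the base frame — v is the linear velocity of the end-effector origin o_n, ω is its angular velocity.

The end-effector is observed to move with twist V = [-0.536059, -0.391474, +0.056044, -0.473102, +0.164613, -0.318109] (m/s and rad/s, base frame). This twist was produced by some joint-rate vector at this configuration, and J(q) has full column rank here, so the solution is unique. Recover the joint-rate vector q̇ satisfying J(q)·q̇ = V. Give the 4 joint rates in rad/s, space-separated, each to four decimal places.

0.4090 -0.7670 -0.4330 -0.2550

o_n = [-0.2233, -0.4073, 0.4063]
J₁: ẑ×o_n = [0.4073, -0.2233, 0.0000], ω = ẑ
J2: z=[0.0000, 0.0000, 1.0000] o=[-0.6772, 0.3450, 0.0000] → [0.7523, 0.4538, -0.0000, 0.0000, 0.0000, 1.0000]
J3: z=[0.9816, 0.1908, 0.0000] o=[-0.5779, -0.1654, 0.2700] → [0.0260, -0.1338, -0.3051, 0.9816, 0.1908, 0.0000]
J4: z=[0.1885, -0.9695, -0.1564] o=[-0.5591, -0.2622, 0.8922] → [0.4485, 0.0391, 0.2982, 0.1885, -0.9695, -0.1564]
q̇ = J⁺·V = [0.4090, -0.7670, -0.4330, -0.2550]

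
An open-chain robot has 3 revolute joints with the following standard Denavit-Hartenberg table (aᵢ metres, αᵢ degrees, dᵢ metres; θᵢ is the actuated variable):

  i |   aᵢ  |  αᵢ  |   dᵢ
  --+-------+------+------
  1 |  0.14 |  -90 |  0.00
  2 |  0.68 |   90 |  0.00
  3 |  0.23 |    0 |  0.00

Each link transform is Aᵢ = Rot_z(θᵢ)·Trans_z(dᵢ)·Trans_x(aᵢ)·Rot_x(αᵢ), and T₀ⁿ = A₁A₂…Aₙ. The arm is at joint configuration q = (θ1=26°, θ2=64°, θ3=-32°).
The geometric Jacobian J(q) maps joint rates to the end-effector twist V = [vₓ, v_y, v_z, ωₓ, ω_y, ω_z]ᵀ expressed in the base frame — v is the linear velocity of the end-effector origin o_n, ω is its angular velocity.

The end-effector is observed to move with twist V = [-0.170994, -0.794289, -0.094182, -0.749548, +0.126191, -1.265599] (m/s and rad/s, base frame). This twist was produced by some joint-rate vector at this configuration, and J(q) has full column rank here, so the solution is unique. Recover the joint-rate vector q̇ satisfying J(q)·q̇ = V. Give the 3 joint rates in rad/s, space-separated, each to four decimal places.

-0.9640 0.4420 -0.6880

o_n = [0.5240, 0.1200, -0.7865]
J₁: ẑ×o_n = [-0.1200, 0.5240, 0.0000], ω = ẑ
J2: z=[-0.4384, 0.8988, 0.0000] o=[0.1258, 0.0614, 0.0000] → [-0.7069, -0.3448, -0.3836, -0.4384, 0.8988, 0.0000]
J3: z=[0.8078, 0.3940, 0.4384] o=[0.3938, 0.1920, -0.6112] → [-0.0375, 0.1987, -0.1095, 0.8078, 0.3940, 0.4384]
q̇ = J⁺·V = [-0.9640, 0.4420, -0.6880]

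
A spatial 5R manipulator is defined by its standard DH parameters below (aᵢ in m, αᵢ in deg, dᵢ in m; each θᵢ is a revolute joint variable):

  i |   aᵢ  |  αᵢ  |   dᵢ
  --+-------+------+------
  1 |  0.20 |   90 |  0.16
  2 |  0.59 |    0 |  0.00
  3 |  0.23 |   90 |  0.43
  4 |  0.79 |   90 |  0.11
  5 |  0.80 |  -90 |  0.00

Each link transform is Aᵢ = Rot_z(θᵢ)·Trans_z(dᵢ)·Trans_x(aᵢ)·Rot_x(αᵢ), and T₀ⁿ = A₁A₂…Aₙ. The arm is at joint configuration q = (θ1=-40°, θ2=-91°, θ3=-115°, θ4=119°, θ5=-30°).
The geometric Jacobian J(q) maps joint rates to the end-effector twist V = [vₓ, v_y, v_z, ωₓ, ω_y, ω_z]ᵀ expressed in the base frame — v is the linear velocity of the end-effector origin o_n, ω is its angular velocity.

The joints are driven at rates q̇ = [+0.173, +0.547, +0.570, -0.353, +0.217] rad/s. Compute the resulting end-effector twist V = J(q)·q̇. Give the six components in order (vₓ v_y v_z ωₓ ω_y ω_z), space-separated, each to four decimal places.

o_n = [-0.7255, -1.6456, -0.9049]
J₁: ẑ×o_n = [1.6456, -0.7255, 0.0000], ω = ẑ
J2: z=[-0.6428, -0.7660, 0.0000] o=[0.1532, -0.1286, 0.1600] → [0.8157, -0.6845, 0.3020, -0.6428, -0.7660, 0.0000]
J3: z=[-0.6428, -0.7660, 0.0000] o=[0.1453, -0.1219, -0.4299] → [0.3638, -0.3053, 0.3123, -0.6428, -0.7660, 0.0000]
J4: z=[0.3358, -0.2818, 0.8988] o=[-0.2894, -0.3185, -0.3291] → [1.3550, -0.1986, -0.5685, 0.3358, -0.2818, 0.8988]
J5: z=[-0.9138, 0.1339, 0.3834] o=[-0.4329, -1.1000, -0.3981] → [0.1413, -0.5753, 0.5377, -0.9138, 0.1339, 0.3834]
V = J·q̇ = [0.4906, -0.7287, 0.6606, -1.0348, -0.7271, -0.0611]

0.4906 -0.7287 0.6606 -1.0348 -0.7271 -0.0611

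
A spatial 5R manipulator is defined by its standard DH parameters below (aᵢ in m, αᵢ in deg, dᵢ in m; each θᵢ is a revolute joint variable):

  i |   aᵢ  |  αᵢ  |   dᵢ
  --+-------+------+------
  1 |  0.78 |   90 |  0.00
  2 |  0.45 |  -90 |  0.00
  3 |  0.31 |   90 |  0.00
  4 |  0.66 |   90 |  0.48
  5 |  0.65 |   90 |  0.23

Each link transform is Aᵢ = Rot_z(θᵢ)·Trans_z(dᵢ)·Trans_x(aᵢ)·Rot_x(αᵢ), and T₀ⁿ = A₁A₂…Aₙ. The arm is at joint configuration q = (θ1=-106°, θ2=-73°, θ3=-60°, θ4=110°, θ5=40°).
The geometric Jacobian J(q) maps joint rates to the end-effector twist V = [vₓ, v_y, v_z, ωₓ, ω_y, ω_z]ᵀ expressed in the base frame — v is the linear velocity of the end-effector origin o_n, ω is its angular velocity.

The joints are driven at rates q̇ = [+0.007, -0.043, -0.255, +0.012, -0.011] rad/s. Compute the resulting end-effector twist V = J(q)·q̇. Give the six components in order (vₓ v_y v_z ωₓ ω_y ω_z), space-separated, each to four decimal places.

o_n = [-1.0412, -1.5938, 0.5921]
J₁: ẑ×o_n = [1.5938, -1.0412, 0.0000], ω = ẑ
J2: z=[-0.9613, 0.2756, 0.0000] o=[-0.2150, -0.7498, 0.0000] → [0.1632, 0.5692, 1.0390, -0.9613, 0.2756, 0.0000]
J3: z=[-0.2636, -0.9193, 0.2924] o=[-0.2513, -0.8763, -0.4303] → [-0.7301, 0.0386, -0.5370, -0.2636, -0.9193, 0.2924]
J4: z=[-0.4108, 0.3812, 0.8282] o=[-0.5218, -0.8458, -0.5786] → [1.0657, 0.0508, 0.5053, -0.4108, 0.3812, 0.8282]
J5: z=[-0.9103, -0.2221, -0.3493] o=[-0.6855, -1.2551, 0.1082] → [-0.2258, 0.5648, 0.2293, -0.9103, -0.2221, -0.3493]
V = J·q̇ = [0.2056, -0.0472, 0.0958, 0.1136, 0.2296, -0.0538]

0.2056 -0.0472 0.0958 0.1136 0.2296 -0.0538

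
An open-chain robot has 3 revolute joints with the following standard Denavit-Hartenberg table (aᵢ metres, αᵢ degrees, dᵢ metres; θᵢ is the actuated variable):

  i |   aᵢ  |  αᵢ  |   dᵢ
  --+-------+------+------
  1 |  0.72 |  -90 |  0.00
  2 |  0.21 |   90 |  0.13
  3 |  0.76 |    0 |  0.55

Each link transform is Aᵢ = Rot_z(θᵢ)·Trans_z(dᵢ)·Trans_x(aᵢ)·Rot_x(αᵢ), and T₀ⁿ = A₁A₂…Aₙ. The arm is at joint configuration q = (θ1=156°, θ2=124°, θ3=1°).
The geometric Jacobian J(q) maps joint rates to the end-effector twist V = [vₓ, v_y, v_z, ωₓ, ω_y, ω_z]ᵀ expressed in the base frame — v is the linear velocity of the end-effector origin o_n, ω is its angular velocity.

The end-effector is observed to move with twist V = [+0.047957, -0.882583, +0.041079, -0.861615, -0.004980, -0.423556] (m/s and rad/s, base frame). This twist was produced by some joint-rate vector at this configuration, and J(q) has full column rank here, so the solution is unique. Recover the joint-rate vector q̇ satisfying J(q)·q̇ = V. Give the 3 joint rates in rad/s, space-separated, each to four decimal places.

o_n = [-0.6371, 0.1268, -1.1116]
J₁: ẑ×o_n = [-0.1268, -0.6371, 0.0000], ω = ẑ
J2: z=[-0.4067, -0.9135, 0.0000] o=[-0.6578, 0.2929, 0.0000] → [1.0155, -0.4521, 0.0864, -0.4067, -0.9135, 0.0000]
J3: z=[-0.7574, 0.3372, -0.5592] o=[-0.6034, 0.1263, -0.1741] → [-0.3158, -0.6912, 0.0110, -0.7574, 0.3372, -0.5592]
q̇ = J⁺·V = [0.1060, 0.3550, 0.9470]

0.1060 0.3550 0.9470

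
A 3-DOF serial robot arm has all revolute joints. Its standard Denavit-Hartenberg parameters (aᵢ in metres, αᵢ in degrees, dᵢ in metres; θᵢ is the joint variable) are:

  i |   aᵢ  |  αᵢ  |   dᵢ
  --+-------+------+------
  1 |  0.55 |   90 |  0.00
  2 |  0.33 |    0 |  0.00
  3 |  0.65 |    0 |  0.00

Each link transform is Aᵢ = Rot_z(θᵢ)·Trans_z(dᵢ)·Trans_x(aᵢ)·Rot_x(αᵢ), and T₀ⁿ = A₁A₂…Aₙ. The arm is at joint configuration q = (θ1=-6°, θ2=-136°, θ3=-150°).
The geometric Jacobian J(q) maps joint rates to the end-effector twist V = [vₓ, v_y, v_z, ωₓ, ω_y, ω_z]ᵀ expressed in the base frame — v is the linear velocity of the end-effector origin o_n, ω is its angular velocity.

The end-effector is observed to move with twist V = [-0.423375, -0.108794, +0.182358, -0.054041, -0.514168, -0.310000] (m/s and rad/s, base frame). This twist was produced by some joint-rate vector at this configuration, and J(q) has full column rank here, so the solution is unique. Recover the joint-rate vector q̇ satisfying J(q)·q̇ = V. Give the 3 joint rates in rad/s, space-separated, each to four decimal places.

-0.3100 -0.3780 0.8950

o_n = [0.4891, -0.0514, 0.3956]
J₁: ẑ×o_n = [0.0514, 0.4891, -0.0000], ω = ẑ
J2: z=[-0.1045, -0.9945, 0.0000] o=[0.5470, -0.0575, 0.0000] → [-0.3934, 0.0413, -0.0582, -0.1045, -0.9945, 0.0000]
J3: z=[-0.1045, -0.9945, 0.0000] o=[0.3109, -0.0327, -0.2292] → [-0.6214, 0.0653, 0.1792, -0.1045, -0.9945, 0.0000]
q̇ = J⁺·V = [-0.3100, -0.3780, 0.8950]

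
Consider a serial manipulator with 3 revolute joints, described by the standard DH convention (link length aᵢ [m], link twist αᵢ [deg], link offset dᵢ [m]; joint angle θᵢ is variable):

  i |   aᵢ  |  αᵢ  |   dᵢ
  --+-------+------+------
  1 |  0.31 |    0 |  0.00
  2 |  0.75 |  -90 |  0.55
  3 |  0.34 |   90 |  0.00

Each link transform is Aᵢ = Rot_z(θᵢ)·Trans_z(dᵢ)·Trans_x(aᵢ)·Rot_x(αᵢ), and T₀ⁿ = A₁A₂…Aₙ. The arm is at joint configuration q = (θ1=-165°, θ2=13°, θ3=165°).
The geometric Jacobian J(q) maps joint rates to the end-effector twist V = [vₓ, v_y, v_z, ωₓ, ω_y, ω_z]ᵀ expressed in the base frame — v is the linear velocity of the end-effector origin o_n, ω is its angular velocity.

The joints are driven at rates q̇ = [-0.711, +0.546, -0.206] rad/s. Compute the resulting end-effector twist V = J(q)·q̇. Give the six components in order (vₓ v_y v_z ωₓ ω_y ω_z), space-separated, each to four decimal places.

o_n = [-0.6717, -0.2782, 0.4620]
J₁: ẑ×o_n = [0.2782, -0.6717, 0.0000], ω = ẑ
J2: z=[0.0000, 0.0000, 1.0000] o=[-0.2994, -0.0802, 0.0000] → [0.1979, -0.3722, 0.0000, 0.0000, 0.0000, 1.0000]
J3: z=[0.4695, -0.8829, 0.0000] o=[-0.9616, -0.4323, 0.5500] → [0.0777, 0.0413, 0.3284, 0.4695, -0.8829, 0.0000]
V = J·q̇ = [-0.1057, 0.2658, -0.0677, -0.0967, 0.1819, -0.1650]

-0.1057 0.2658 -0.0677 -0.0967 0.1819 -0.1650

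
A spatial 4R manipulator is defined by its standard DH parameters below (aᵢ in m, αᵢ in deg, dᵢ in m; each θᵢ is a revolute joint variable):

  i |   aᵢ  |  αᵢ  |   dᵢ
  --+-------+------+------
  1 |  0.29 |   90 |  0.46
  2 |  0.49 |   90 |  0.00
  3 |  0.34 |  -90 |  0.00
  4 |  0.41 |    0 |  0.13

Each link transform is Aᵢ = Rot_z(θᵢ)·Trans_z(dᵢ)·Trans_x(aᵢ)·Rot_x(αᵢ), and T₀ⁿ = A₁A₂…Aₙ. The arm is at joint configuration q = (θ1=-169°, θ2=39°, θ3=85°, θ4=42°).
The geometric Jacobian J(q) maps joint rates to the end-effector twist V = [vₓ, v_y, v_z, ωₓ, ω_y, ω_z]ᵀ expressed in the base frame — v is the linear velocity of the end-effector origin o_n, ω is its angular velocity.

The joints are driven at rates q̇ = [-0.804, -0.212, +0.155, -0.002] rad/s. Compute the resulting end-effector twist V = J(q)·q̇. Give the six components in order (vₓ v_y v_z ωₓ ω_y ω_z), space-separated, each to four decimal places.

0.4281 0.4335 -0.0962 -0.0568 -0.2272 -0.9232

o_n = [-0.5578, 0.5574, 0.9354]
J₁: ẑ×o_n = [-0.5574, -0.5578, 0.0000], ω = ẑ
J2: z=[-0.1908, 0.9816, 0.0000] o=[-0.2847, -0.0553, 0.4600] → [0.4667, 0.0907, 0.1512, -0.1908, 0.9816, 0.0000]
J3: z=[-0.6178, -0.1201, -0.7771] o=[-0.6585, -0.1280, 0.7684] → [0.5126, 0.0249, -0.4113, -0.6178, -0.1201, -0.7771]
J4: z=[0.7433, 0.2333, -0.6269] o=[-0.7457, 0.2001, 0.7870] → [0.2586, -0.2281, 0.2217, 0.7433, 0.2333, -0.6269]
V = J·q̇ = [0.4281, 0.4335, -0.0962, -0.0568, -0.2272, -0.9232]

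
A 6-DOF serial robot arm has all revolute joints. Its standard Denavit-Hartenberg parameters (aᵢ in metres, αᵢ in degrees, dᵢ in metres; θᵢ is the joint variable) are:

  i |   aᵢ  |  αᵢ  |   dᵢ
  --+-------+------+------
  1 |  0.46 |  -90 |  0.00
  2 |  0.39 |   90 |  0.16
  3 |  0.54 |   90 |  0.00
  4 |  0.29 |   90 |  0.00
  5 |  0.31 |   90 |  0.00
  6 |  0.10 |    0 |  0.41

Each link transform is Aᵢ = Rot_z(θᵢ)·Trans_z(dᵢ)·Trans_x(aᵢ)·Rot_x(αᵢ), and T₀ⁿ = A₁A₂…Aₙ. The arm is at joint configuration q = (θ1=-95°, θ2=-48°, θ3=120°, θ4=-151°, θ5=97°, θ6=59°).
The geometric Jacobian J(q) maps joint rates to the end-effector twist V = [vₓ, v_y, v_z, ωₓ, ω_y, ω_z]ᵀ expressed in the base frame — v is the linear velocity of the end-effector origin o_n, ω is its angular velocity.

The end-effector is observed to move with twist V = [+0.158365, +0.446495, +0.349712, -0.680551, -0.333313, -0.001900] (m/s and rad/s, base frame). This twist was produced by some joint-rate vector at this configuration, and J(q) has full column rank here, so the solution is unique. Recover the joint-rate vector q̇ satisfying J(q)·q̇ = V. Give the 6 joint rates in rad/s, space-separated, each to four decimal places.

o_n = [0.1991, -1.1835, 0.4182]
J₁: ẑ×o_n = [1.1835, 0.1991, -0.0000], ω = ẑ
J2: z=[0.9962, -0.0872, 0.0000] o=[-0.0401, -0.4582, 0.0000] → [-0.0365, -0.4167, -0.7016, 0.9962, -0.0872, 0.0000]
J3: z=[0.0648, 0.7403, 0.6691] o=[0.0966, -0.7322, 0.2898] → [0.3971, 0.0603, -0.1052, 0.0648, 0.7403, 0.6691]
J4: z=[0.4476, -0.6209, 0.6436] o=[0.5782, -0.5929, 0.0892] → [0.1758, -0.3912, -0.4997, 0.4476, -0.6209, 0.6436]
J5: z=[-0.3757, 0.5225, 0.7654] o=[0.3429, -0.7624, 0.0893] → [0.4941, 0.0136, 0.2333, -0.3757, 0.5225, 0.7654]
J6: z=[-0.7509, -0.6557, 0.0790] o=[0.5112, -0.9314, 0.2873] → [-0.0659, 0.0736, -0.0153, -0.7509, -0.6557, 0.0790]
q̇ = J⁺·V = [0.3570, -0.9560, 0.3790, 0.1240, -0.9260, 0.2080]

0.3570 -0.9560 0.3790 0.1240 -0.9260 0.2080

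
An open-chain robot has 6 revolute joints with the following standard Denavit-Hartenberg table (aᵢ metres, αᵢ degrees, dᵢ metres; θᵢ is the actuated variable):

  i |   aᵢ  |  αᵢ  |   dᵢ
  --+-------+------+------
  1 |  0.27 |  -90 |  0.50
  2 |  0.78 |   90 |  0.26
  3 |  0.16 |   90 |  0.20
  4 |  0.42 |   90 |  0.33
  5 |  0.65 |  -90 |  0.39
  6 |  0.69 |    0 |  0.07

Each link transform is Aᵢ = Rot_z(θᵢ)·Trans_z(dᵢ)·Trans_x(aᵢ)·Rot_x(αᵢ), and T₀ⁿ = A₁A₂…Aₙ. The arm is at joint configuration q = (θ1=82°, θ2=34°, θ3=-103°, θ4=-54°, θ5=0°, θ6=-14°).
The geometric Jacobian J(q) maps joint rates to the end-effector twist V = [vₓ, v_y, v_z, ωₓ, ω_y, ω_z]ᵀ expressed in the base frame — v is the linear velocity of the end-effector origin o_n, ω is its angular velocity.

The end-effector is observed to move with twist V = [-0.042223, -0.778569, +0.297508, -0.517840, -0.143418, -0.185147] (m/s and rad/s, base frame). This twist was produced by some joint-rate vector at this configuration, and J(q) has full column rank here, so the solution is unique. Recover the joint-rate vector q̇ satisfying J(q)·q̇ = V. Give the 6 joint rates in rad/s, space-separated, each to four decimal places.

-0.5510 0.6230 0.0290 -0.0290 -0.2630 0.3720

o_n = [0.3038, -0.4478, -0.8984]
J₁: ẑ×o_n = [0.4478, 0.3038, -0.0000], ω = ẑ
J2: z=[-0.9903, 0.1392, 0.0000] o=[0.0376, 0.2674, 0.5000] → [-0.1946, -1.3848, 0.6711, -0.9903, 0.1392, 0.0000]
J3: z=[0.0778, 0.5538, 0.8290] o=[-0.1299, 0.9439, 0.0638] → [0.6209, 0.4344, -0.3485, 0.0778, 0.5538, 0.8290]
J4: z=[-0.3352, -0.7686, 0.5449] o=[0.0359, 1.0034, 0.2498] → [1.6732, -0.2389, 0.6923, -0.3352, -0.7686, 0.5449]
J5: z=[-0.8054, -0.0664, -0.5891] o=[0.1306, 0.4825, 0.1789] → [-0.4765, -0.9697, 0.7607, -0.8054, -0.0664, -0.5891]
J6: z=[-0.3352, -0.7686, 0.5449] o=[0.1344, 0.0431, -0.4387] → [0.6208, -0.0618, 0.2948, -0.3352, -0.7686, 0.5449]
q̇ = J⁺·V = [-0.5510, 0.6230, 0.0290, -0.0290, -0.2630, 0.3720]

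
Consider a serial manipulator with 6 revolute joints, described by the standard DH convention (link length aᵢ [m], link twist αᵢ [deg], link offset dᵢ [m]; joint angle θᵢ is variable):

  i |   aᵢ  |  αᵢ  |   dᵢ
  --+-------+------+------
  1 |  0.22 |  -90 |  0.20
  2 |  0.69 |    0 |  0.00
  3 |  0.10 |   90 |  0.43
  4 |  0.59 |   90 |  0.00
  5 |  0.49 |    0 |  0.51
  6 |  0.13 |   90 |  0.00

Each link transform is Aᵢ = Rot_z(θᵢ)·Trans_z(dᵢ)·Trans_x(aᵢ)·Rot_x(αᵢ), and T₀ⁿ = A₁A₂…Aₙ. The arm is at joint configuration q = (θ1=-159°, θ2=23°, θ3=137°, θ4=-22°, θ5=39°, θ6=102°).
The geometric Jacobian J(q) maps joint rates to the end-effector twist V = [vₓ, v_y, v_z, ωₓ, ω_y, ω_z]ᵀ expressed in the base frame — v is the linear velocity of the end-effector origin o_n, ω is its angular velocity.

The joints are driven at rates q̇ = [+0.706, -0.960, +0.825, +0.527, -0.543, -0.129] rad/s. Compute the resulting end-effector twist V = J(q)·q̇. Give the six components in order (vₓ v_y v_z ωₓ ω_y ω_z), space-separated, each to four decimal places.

0.1992 -0.4209 0.4530 0.2275 -0.4355 0.1247

o_n = [-0.4275, 0.2308, -0.6809]
J₁: ẑ×o_n = [-0.2308, -0.4275, 0.0000], ω = ẑ
J2: z=[0.3584, -0.9336, 0.0000] o=[-0.2054, -0.0788, 0.2000] → [0.8224, 0.3157, -0.0964, 0.3584, -0.9336, 0.0000]
J3: z=[0.3584, -0.9336, 0.0000] o=[-0.7983, -0.3065, -0.0696] → [0.5707, 0.2191, 0.5388, 0.3584, -0.9336, 0.0000]
J4: z=[-0.3193, -0.1226, -0.9397] o=[-0.5565, -0.6742, -0.1038] → [0.9212, -0.3056, -0.2732, -0.3193, -0.1226, -0.9397]
J5: z=[-0.6609, 0.7394, 0.1281] o=[-0.1558, -0.2837, -0.2909] → [-0.3543, -0.2926, -0.1392, -0.6609, 0.7394, 0.1281]
J6: z=[-0.6609, 0.7394, 0.1281] o=[-0.3327, 0.3077, -0.6361] → [-0.0233, -0.0418, 0.1209, -0.6609, 0.7394, 0.1281]
V = J·q̇ = [0.1992, -0.4209, 0.4530, 0.2275, -0.4355, 0.1247]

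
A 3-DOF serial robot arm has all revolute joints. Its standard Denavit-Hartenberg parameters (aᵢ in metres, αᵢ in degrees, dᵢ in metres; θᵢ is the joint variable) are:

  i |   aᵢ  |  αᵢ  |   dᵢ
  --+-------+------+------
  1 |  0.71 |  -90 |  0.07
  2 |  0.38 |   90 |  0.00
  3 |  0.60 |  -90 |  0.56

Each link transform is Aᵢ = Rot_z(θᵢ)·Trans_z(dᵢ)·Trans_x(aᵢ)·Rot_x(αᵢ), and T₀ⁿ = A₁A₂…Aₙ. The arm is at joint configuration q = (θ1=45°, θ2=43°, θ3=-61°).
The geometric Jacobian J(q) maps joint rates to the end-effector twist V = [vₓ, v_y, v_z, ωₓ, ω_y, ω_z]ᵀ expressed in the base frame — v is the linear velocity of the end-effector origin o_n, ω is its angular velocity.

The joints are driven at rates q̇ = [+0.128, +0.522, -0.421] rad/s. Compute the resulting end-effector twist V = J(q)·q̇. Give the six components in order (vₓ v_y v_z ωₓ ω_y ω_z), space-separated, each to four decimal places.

o_n = [1.4901, 0.7480, 0.0220]
J₁: ẑ×o_n = [-0.7480, 1.4901, 0.0000], ω = ẑ
J2: z=[-0.7071, 0.7071, 0.0000] o=[0.5020, 0.5020, 0.0700] → [-0.0339, -0.0339, -0.8726, -0.7071, 0.7071, 0.0000]
J3: z=[0.4822, 0.4822, 0.7314] o=[0.6986, 0.6986, -0.1892] → [0.0657, 0.4771, -0.3579, 0.4822, 0.4822, 0.7314]
V = J·q̇ = [-0.1411, -0.0278, -0.3048, -0.5721, 0.1661, -0.1799]

-0.1411 -0.0278 -0.3048 -0.5721 0.1661 -0.1799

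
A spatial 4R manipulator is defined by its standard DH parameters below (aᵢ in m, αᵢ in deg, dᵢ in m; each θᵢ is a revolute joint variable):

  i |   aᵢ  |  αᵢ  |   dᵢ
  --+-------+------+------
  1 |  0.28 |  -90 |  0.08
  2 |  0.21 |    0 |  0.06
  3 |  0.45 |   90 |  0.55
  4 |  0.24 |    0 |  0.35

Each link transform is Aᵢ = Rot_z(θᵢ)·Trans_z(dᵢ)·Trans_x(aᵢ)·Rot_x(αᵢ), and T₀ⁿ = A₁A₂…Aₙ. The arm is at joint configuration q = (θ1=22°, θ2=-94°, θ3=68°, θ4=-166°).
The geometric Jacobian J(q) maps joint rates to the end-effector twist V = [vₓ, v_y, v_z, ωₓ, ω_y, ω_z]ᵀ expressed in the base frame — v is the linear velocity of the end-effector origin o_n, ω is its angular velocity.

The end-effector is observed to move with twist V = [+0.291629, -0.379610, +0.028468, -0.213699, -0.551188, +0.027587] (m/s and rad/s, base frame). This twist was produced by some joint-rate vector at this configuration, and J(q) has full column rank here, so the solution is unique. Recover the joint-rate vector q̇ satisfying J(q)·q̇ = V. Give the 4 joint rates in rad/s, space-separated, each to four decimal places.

-0.8020 -0.8880 0.4570 0.9230

o_n = [0.0780, 0.6268, 0.6992]
J₁: ẑ×o_n = [-0.6268, 0.0780, 0.0000], ω = ẑ
J2: z=[-0.3746, 0.9272, 0.0000] o=[0.2596, 0.1049, 0.0800] → [0.5742, 0.2320, -0.0271, -0.3746, 0.9272, 0.0000]
J3: z=[-0.3746, 0.9272, 0.0000] o=[0.2236, 0.1550, 0.2895] → [0.3799, 0.1535, -0.0417, -0.3746, 0.9272, 0.0000]
J4: z=[-0.4065, -0.1642, 0.8988] o=[0.3925, 0.8165, 0.4868] → [0.1356, -0.1964, 0.0255, -0.4065, -0.1642, 0.8988]
q̇ = J⁺·V = [-0.8020, -0.8880, 0.4570, 0.9230]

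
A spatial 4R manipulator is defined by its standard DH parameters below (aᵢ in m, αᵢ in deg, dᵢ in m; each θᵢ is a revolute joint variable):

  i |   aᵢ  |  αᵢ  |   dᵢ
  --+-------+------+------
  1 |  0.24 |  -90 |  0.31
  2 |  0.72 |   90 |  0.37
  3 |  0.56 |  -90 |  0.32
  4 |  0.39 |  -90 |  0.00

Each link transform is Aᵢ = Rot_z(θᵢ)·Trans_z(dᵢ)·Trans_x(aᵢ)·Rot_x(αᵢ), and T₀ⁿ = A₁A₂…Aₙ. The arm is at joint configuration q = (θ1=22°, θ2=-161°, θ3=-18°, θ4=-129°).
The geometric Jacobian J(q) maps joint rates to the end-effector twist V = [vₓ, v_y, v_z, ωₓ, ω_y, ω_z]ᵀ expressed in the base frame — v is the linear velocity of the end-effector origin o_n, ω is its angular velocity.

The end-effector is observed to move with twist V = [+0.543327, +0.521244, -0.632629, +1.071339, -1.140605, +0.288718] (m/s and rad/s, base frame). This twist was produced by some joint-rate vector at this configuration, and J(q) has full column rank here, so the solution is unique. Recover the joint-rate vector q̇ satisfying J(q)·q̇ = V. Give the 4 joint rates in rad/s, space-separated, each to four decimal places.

o_n = [-0.9612, -0.0941, 0.0527]
J₁: ẑ×o_n = [0.0941, -0.9612, 0.0000], ω = ẑ
J2: z=[-0.3746, 0.9272, 0.0000] o=[0.2225, 0.0899, 0.3100] → [-0.2386, -0.0964, 1.1665, -0.3746, 0.9272, 0.0000]
J3: z=[-0.3019, -0.1220, -0.9455] o=[-0.5473, 0.1779, 0.5444] → [-0.1973, 0.2430, 0.0316, -0.3019, -0.1220, -0.9455]
J4: z=[-0.6272, 0.7724, 0.1006] o=[-1.0460, -0.2102, 0.4152] → [-0.2917, -0.2189, -0.1382, -0.6272, 0.7724, 0.1006]
q̇ = J⁺·V = [-0.5190, -0.6210, -0.9480, -0.8810]

-0.5190 -0.6210 -0.9480 -0.8810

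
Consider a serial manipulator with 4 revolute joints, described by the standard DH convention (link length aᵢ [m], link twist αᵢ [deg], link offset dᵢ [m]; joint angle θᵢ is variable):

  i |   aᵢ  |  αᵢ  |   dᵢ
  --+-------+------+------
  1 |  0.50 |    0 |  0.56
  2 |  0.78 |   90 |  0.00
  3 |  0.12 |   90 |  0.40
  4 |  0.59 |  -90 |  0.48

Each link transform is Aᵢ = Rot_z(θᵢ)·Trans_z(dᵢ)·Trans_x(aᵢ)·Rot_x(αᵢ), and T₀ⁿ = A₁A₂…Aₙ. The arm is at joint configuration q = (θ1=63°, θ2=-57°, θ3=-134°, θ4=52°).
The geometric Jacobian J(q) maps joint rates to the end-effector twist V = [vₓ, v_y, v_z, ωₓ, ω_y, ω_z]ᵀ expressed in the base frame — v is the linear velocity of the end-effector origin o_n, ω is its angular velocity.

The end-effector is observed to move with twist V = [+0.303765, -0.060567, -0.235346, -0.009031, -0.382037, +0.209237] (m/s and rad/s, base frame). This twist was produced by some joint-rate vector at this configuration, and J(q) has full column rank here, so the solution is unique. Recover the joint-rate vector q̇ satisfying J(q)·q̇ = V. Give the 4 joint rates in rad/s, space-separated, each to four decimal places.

-0.3060 0.4680 0.3790 0.0680

o_n = [0.4159, -0.4043, 0.5458]
J₁: ẑ×o_n = [0.4043, 0.4159, -0.0000], ω = ẑ
J2: z=[0.0000, 0.0000, 1.0000] o=[0.2270, 0.4455, 0.5600] → [0.8498, 0.1889, -0.0000, 0.0000, 0.0000, 1.0000]
J3: z=[0.1045, -0.9945, 0.0000] o=[1.0027, 0.5270, 0.5600] → [0.0141, 0.0015, -0.6810, 0.1045, -0.9945, 0.0000]
J4: z=[-0.7154, -0.0752, 0.6947] o=[0.9616, 0.1205, 0.4737] → [0.3592, -0.3275, 0.3344, -0.7154, -0.0752, 0.6947]
q̇ = J⁺·V = [-0.3060, 0.4680, 0.3790, 0.0680]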